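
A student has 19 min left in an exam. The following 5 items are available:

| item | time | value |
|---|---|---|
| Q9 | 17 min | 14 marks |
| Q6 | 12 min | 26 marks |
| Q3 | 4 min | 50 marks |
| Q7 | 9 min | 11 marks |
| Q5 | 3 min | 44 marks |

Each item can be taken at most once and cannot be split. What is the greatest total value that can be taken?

120 marks

Check high-value combinations within 19 min:
- Q6+Q3+Q5: time 12+4+3=19, value 26+50+44=120
- Q3+Q7+Q5: time 4+9+3=16, value 50+11+44=105
- Q3+Q5: time 4+3=7, value 50+44=94
Best: 120 marks.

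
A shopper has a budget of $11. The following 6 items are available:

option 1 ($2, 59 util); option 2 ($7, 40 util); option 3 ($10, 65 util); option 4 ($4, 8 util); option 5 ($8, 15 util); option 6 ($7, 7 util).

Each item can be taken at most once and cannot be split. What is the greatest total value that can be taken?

Check high-value combinations within $11:
- option 1+option 2: cost 2+7=9, value 59+40=99
- option 1+option 5: cost 2+8=10, value 59+15=74
- option 1+option 4: cost 2+4=6, value 59+8=67
Best: 99 util.

99 util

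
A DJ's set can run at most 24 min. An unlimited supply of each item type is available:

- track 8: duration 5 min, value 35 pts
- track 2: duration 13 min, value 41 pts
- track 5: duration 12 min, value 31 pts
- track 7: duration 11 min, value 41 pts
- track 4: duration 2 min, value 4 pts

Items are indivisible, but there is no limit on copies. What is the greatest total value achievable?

148 pts

Best value-per-unit is track 8 at 35/5; filling with it alone gives 4×35 = 140.
Optimal mix: 4×track 8 + 2×track 4 → duration 24, value 148.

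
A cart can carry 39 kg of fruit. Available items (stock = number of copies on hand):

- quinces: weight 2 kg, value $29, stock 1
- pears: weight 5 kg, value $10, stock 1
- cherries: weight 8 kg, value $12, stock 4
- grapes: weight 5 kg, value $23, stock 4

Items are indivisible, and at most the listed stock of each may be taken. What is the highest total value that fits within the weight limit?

Best selections within weight 39 and stock limits:
- 1×quinces + 2×cherries + 4×grapes: weight 38, value 145
- 1×quinces + 1×pears + 1×cherries + 4×grapes: weight 35, value 143
- 1×quinces + 1×cherries + 4×grapes: weight 30, value 133
Best: $145.

$145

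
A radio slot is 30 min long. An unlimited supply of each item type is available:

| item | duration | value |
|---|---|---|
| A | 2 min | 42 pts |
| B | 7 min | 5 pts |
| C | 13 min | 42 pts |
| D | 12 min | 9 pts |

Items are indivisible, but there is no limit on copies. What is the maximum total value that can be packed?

Best value-per-unit is A at 42/2, and filling with it alone uses duration 15×2=30. No mix of the others beats 15×42 = 630.

630 pts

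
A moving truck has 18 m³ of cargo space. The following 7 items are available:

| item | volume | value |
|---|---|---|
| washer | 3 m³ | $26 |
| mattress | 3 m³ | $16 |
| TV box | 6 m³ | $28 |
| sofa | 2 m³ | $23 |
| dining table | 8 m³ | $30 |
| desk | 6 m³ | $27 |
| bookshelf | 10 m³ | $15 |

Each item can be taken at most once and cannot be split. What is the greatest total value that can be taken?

Check high-value combinations within 18 m³:
- washer+TV box+sofa+desk: volume 3+6+2+6=17, value 26+28+23+27=104
- washer+mattress+TV box+desk: volume 3+3+6+6=18, value 26+16+28+27=97
- washer+mattress+sofa+dining table: volume 3+3+2+8=16, value 26+16+23+30=95
Best: $104.

$104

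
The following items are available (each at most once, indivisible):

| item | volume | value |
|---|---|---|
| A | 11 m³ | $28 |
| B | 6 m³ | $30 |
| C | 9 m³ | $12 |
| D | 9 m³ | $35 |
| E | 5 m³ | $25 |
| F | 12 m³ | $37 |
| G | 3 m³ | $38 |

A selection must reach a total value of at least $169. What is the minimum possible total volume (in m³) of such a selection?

44

Subsets with value ≥ 169, sorted by total volume:
- B+C+D+E+F+G: volume 44, value 177
- A+B+D+E+F+G: volume 46, value 193
- A+B+C+E+F+G: volume 46, value 170
Minimum volume: 44 m³.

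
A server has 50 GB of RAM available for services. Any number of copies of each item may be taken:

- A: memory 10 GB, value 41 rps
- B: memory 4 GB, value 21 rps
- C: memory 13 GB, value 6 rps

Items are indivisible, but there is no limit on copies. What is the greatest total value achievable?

Best value-per-unit is B at 21/4, and filling with it alone uses memory 12×4=48. No mix of the others beats 12×21 = 252.

252 rps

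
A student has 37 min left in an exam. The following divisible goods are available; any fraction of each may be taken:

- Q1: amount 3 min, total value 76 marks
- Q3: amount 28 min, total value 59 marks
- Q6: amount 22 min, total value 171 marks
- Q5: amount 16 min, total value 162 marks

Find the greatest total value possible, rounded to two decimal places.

Take in order of value per unit:
- Q1 (76/3 per unit): all 3 → value 76, running total 76.00
- Q5 (162/16 per unit): all 16 → value 162, running total 238.00
- Q6 (171/22 per unit): 18 of 22 → value 18×171/22 = 139.9091, running total 377.91
Total 377.91.

377.91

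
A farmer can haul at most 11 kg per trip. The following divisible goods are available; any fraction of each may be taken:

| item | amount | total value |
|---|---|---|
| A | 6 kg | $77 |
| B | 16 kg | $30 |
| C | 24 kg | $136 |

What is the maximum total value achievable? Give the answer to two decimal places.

105.33

Take in order of value per unit:
- A (77/6 per unit): all 6 → value 77, running total 77.00
- C (136/24 per unit): 5 of 24 → value 5×136/24 = 28.3333, running total 105.33
Total 105.33.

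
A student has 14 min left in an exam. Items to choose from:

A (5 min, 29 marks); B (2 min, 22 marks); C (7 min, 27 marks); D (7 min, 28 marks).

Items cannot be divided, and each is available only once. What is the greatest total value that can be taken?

79 marks

This is a 0/1 knapsack; check combinations near the capacity.
- A+B+D: time 5+2+7=14, value 29+22+28=79
- A+B+C: time 5+2+7=14, value 29+22+27=78
- A+D: time 5+7=12, value 29+28=57
- A+C: time 5+7=12, value 29+27=56
Best: 79 marks.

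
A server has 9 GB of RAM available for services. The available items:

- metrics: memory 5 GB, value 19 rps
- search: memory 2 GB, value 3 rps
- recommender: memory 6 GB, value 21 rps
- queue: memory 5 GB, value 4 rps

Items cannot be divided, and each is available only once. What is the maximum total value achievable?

Check high-value combinations within 9 GB:
- search+recommender: memory 2+6=8, value 3+21=24
- metrics+search: memory 5+2=7, value 19+3=22
- recommender: memory 6, value 21
Best: 24 rps.

24 rps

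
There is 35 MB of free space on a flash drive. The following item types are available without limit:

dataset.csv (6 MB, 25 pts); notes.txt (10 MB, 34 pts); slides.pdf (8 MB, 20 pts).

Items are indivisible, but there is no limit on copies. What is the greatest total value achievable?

134 pts

Best value-per-unit is dataset.csv at 25/6; filling with it alone gives 5×25 = 125.
Optimal mix: 4×dataset.csv + 1×notes.txt → size 34, value 134.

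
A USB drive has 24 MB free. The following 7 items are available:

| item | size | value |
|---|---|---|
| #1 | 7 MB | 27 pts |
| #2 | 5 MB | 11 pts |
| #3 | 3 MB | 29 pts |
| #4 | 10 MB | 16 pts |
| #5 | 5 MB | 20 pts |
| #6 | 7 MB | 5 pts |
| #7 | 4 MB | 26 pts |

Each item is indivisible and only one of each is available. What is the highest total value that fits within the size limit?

113 pts

This is a 0/1 knapsack; check combinations near the capacity.
- #1+#2+#3+#5+#7: size 7+5+3+5+4=24, value 27+11+29+20+26=113
- #1+#3+#5+#7: size 7+3+5+4=19, value 27+29+20+26=102
- #1+#3+#4+#7: size 7+3+10+4=24, value 27+29+16+26=98
- #1+#2+#3+#7: size 7+5+3+4=19, value 27+11+29+26=93
Best: 113 pts.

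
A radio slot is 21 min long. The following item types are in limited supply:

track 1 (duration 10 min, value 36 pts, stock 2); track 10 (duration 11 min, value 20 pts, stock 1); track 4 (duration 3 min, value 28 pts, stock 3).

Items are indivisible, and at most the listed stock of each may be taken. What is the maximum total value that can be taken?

Best selections within duration 21 and stock limits:
- 1×track 1 + 3×track 4: duration 19, value 120
- 1×track 10 + 3×track 4: duration 20, value 104
Best: 120 pts.

120 pts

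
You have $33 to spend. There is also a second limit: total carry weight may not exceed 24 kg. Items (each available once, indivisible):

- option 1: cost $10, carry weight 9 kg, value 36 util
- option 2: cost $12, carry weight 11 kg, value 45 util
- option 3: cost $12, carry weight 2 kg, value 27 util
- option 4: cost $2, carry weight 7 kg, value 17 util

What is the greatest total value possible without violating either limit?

89 util

Feasible sets respecting both limits:
- option 2+option 3+option 4: cost 26, carry weight 20, value 89
- option 1+option 2: cost 22, carry weight 20, value 81
- option 1+option 3+option 4: cost 24, carry weight 18, value 80
Best: 89 util.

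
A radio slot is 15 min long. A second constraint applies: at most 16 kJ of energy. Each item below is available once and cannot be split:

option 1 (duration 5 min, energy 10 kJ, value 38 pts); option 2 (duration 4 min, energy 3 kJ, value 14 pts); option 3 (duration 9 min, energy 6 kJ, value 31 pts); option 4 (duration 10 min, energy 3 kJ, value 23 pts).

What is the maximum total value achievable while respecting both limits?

Feasible sets respecting both limits:
- option 1+option 3: duration 14, energy 16, value 69
- option 1+option 4: duration 15, energy 13, value 61
- option 1+option 2: duration 9, energy 13, value 52
Best: 69 pts.

69 pts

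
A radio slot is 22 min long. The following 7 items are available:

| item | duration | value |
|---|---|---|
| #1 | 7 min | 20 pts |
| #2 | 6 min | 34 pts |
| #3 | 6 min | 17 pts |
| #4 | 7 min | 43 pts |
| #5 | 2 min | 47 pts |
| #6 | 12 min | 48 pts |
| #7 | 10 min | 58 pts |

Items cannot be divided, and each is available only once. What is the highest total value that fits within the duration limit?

148 pts

This is a 0/1 knapsack; check combinations near the capacity.
- #4+#5+#7: duration 7+2+10=19, value 43+47+58=148
- #1+#2+#4+#5: duration 7+6+7+2=22, value 20+34+43+47=144
- #2+#3+#4+#5: duration 6+6+7+2=21, value 34+17+43+47=141
- #2+#5+#7: duration 6+2+10=18, value 34+47+58=139
Best: 148 pts.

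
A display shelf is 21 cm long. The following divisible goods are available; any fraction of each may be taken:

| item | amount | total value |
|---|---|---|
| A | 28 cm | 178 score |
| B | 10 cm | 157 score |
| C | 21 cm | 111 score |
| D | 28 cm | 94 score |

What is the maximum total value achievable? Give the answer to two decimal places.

226.93

Take in order of value per unit:
- B (157/10 per unit): all 10 → value 157, running total 157.00
- A (178/28 per unit): 11 of 28 → value 11×178/28 = 69.9286, running total 226.93
Total 226.93.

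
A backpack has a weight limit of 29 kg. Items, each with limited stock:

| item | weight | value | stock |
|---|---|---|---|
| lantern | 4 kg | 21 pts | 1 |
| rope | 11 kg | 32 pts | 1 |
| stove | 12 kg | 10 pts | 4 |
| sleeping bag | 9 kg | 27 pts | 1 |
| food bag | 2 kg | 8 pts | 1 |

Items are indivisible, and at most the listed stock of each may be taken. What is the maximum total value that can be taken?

88 pts

Top feasible selections:
- 1×lantern + 1×rope + 1×sleeping bag + 1×food bag: weight 26, value 88
- 1×lantern + 1×rope + 1×sleeping bag: weight 24, value 80
Best: 88 pts.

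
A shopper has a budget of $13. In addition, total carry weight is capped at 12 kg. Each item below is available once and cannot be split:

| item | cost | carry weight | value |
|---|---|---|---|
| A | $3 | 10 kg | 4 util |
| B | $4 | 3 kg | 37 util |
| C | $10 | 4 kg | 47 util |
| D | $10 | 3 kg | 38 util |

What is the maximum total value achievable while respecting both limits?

47 util

Feasible sets respecting both limits:
- C: cost 10, carry weight 4, value 47
- D: cost 10, carry weight 3, value 38
- B: cost 4, carry weight 3, value 37
Best: 47 util.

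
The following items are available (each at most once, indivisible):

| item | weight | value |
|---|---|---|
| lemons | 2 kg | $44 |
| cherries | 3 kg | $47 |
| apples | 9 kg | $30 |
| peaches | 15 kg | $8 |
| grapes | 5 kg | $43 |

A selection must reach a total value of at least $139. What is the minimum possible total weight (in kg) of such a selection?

Subsets with value ≥ 139, sorted by total weight:
- lemons+cherries+apples+grapes: weight 19, value 164
- lemons+cherries+peaches+grapes: weight 25, value 142
- lemons+cherries+apples+peaches+grapes: weight 34, value 172
Minimum weight: 19 kg.

19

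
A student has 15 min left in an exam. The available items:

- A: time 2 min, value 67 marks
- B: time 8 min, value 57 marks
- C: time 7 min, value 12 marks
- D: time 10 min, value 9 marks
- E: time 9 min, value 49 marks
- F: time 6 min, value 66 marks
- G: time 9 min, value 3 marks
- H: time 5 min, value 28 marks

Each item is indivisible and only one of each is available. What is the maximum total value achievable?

Check high-value combinations within 15 min:
- A+F+H: time 2+6+5=13, value 67+66+28=161
- A+B+H: time 2+8+5=15, value 67+57+28=152
- A+C+F: time 2+7+6=15, value 67+12+66=145
- A+F: time 2+6=8, value 67+66=133
- A+B: time 2+8=10, value 67+57=124
Best: 161 marks.

161 marks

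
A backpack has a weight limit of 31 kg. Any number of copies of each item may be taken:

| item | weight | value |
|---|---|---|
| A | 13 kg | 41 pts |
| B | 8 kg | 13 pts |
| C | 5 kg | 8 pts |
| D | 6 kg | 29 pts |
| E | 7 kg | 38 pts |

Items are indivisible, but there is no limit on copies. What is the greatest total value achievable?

Best value-per-unit is E at 38/7; filling with it alone gives 4×38 = 152.
Optimal mix: 4×D + 1×E → weight 31, value 154.

154 pts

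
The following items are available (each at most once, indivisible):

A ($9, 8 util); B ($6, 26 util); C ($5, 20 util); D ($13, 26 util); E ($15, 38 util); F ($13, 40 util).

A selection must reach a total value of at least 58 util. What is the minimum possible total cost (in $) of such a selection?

18

Subsets with value ≥ 58, sorted by total cost:
- C+F: cost 18, value 60
- B+F: cost 19, value 66
Minimum cost: 18 $.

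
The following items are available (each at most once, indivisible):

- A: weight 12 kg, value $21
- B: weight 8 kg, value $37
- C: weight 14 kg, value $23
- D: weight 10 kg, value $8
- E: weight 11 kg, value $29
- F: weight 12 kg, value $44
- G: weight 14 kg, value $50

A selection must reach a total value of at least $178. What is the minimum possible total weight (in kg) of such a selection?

57

Subsets with value ≥ 178, sorted by total weight:
- A+B+E+F+G: weight 57, value 181
- B+C+E+F+G: weight 59, value 183
- A+B+D+E+F+G: weight 67, value 189
- B+C+D+E+F+G: weight 69, value 191
Minimum weight: 57 kg.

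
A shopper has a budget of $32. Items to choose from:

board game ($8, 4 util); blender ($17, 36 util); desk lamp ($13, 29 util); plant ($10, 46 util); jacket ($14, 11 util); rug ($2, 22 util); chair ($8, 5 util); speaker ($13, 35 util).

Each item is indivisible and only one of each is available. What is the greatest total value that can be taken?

This is a 0/1 knapsack; check combinations near the capacity.
- blender+plant+rug: cost 17+10+2=29, value 36+46+22=104
- plant+rug+speaker: cost 10+2+13=25, value 46+22+35=103
- desk lamp+plant+rug: cost 13+10+2=25, value 29+46+22=97
- blender+rug+speaker: cost 17+2+13=32, value 36+22+35=93
- blender+desk lamp+rug: cost 17+13+2=32, value 36+29+22=87
Best: 104 util.

104 util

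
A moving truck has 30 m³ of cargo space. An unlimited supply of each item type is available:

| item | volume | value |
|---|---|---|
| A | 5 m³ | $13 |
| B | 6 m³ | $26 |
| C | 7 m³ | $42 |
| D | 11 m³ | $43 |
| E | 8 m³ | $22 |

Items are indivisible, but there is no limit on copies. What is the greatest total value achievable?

$168

Best value-per-unit is C at 42/7, and filling with it alone uses volume 4×7=28. No mix of the others beats 4×42 = 168.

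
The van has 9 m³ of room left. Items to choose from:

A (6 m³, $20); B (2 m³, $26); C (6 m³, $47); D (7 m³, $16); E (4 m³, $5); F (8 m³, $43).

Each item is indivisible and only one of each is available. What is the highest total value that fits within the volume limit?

$73

Check high-value combinations within 9 m³:
- B+C: volume 2+6=8, value 26+47=73
- C: volume 6, value 47
- A+B: volume 6+2=8, value 20+26=46
Best: $73.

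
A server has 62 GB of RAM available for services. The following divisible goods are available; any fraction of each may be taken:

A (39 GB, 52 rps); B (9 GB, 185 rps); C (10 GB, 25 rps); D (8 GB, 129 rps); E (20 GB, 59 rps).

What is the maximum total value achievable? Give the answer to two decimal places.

Take in order of value per unit:
- B (185/9 per unit): all 9 → value 185, running total 185.00
- D (129/8 per unit): all 8 → value 129, running total 314.00
- E (59/20 per unit): all 20 → value 59, running total 373.00
- C (25/10 per unit): all 10 → value 25, running total 398.00
- A (52/39 per unit): 15 of 39 → value 15×52/39 = 20.0000, running total 418.00
Total 418.00.

418.00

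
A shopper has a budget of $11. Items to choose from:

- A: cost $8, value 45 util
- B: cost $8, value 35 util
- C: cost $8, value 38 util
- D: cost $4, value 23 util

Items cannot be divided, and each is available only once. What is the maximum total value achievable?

45 util

Check high-value combinations within $11:
- A: cost 8, value 45
- C: cost 8, value 38
- B: cost 8, value 35
- D: cost 4, value 23
Best: 45 util.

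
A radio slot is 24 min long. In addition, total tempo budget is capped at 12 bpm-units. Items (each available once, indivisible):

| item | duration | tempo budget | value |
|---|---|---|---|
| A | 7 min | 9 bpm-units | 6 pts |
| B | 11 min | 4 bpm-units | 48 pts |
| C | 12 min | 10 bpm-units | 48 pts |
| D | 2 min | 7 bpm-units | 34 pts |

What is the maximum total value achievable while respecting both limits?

82 pts

Feasible sets respecting both limits:
- B+D: duration 13, tempo budget 11, value 82
- B: duration 11, tempo budget 4, value 48
- C: duration 12, tempo budget 10, value 48
Best: 82 pts.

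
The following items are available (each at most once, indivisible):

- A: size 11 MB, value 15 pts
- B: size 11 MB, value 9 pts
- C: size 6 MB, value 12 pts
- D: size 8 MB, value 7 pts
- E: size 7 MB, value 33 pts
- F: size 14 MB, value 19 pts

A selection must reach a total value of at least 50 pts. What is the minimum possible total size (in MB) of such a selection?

Subsets with value ≥ 50, sorted by total size:
- C+D+E: size 21, value 52
- E+F: size 21, value 52
- A+C+E: size 24, value 60
- B+C+E: size 24, value 54
Minimum size: 21 MB.

21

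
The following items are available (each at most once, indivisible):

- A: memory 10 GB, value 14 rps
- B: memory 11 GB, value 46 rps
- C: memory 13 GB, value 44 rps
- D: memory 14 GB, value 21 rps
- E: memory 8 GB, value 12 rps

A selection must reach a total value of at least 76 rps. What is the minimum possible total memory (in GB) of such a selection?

Subsets with value ≥ 76, sorted by total memory:
- B+C: memory 24, value 90
- B+C+E: memory 32, value 102
- B+D+E: memory 33, value 79
- A+B+C: memory 34, value 104
Minimum memory: 24 GB.

24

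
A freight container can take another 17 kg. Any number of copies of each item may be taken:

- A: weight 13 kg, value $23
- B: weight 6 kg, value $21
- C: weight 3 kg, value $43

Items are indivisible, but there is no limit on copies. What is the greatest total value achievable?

Best value-per-unit is C at 43/3, and filling with it alone uses weight 5×3=15. No mix of the others beats 5×43 = 215.

$215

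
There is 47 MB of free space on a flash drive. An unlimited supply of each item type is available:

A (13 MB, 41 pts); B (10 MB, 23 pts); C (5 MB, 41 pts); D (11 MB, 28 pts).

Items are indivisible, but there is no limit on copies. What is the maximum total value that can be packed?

369 pts

Best value-per-unit is C at 41/5, and filling with it alone uses size 9×5=45. No mix of the others beats 9×41 = 369.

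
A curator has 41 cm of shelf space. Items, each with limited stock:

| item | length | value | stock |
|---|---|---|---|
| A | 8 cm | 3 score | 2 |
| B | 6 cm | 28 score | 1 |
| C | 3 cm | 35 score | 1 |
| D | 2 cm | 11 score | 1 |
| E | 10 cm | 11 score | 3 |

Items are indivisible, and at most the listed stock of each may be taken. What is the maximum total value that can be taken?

107 score

Top feasible selections:
- 1×B + 1×C + 1×D + 3×E: length 41, value 107
- 1×A + 1×B + 1×C + 1×D + 2×E: length 39, value 99
Best: 107 score.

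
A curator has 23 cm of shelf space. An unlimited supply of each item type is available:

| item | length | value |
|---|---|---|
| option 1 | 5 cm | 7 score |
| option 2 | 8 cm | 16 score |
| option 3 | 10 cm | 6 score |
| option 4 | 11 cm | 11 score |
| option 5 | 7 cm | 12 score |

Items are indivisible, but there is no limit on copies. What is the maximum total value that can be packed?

44 score

Best value-per-unit is option 2 at 16/8; filling with it alone gives 2×16 = 32.
Optimal mix: 2×option 2 + 1×option 5 → length 23, value 44.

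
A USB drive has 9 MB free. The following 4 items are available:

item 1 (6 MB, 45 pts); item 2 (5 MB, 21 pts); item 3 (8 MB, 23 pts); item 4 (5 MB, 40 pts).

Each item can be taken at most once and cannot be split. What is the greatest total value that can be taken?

Check high-value combinations within 9 MB:
- item 1: size 6, value 45
- item 4: size 5, value 40
- item 3: size 8, value 23
- item 2: size 5, value 21
Best: 45 pts.

45 pts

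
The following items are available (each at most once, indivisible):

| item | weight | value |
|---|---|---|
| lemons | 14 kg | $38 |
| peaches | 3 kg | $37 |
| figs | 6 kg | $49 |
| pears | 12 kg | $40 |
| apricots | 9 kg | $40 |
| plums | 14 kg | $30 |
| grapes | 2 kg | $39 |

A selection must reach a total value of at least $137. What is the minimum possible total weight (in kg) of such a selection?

Subsets with value ≥ 137, sorted by total weight:
- peaches+figs+apricots+grapes: weight 20, value 165
- peaches+figs+pears+grapes: weight 23, value 165
Minimum weight: 20 kg.

20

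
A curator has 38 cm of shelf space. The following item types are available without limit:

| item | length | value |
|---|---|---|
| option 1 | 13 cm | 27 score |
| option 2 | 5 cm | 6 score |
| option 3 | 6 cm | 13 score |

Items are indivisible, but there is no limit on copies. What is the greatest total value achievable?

Best value-per-unit is option 3 at 13/6; filling with it alone gives 6×13 = 78.
Optimal mix: 2×option 1 + 2×option 3 → length 38, value 80.

80 score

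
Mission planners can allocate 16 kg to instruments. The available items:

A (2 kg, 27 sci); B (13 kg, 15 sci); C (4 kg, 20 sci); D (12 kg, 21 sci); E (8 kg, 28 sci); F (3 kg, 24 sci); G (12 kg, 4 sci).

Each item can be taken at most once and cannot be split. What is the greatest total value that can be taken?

79 sci

Check high-value combinations within 16 kg:
- A+E+F: mass 2+8+3=13, value 27+28+24=79
- A+C+E: mass 2+4+8=14, value 27+20+28=75
- C+E+F: mass 4+8+3=15, value 20+28+24=72
- A+C+F: mass 2+4+3=9, value 27+20+24=71
- A+E: mass 2+8=10, value 27+28=55
Best: 79 sci.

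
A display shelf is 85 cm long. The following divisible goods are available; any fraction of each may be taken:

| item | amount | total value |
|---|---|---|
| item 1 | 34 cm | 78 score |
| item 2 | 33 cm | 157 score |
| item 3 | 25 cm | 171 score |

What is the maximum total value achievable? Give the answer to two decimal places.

Take in order of value per unit:
- item 3 (171/25 per unit): all 25 → value 171, running total 171.00
- item 2 (157/33 per unit): all 33 → value 157, running total 328.00
- item 1 (78/34 per unit): 27 of 34 → value 27×78/34 = 61.9412, running total 389.94
Total 389.94.

389.94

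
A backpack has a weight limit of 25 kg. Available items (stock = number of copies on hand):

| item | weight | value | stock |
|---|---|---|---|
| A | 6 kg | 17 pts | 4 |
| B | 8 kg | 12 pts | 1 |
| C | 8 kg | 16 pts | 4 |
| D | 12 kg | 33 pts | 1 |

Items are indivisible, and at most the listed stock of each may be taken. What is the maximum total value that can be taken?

68 pts

Top feasible selections:
- 4×A: weight 24, value 68
- 2×A + 1×D: weight 24, value 67
Best: 68 pts.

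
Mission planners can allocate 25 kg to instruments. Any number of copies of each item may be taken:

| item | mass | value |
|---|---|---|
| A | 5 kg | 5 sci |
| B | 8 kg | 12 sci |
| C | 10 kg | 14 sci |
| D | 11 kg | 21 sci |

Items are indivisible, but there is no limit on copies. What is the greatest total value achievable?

Best value-per-unit is D at 21/11, and filling with it alone uses mass 2×11=22. No mix of the others beats 2×21 = 42.

42 sci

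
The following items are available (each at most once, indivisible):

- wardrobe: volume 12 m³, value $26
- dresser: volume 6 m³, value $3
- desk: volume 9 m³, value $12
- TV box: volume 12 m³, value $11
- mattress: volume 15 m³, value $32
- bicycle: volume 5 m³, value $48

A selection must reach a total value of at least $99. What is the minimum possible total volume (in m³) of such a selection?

32

Subsets with value ≥ 99, sorted by total volume:
- wardrobe+mattress+bicycle: volume 32, value 106
- wardrobe+dresser+mattress+bicycle: volume 38, value 109
- wardrobe+desk+mattress+bicycle: volume 41, value 118
- desk+TV box+mattress+bicycle: volume 41, value 103
Minimum volume: 32 m³.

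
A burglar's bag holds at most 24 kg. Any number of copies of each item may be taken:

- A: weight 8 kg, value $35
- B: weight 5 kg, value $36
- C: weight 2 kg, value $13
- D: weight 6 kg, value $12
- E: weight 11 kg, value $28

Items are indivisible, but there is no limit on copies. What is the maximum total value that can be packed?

$170

Best value-per-unit is B at 36/5; filling with it alone gives 4×36 = 144.
Optimal mix: 4×B + 2×C → weight 24, value 170.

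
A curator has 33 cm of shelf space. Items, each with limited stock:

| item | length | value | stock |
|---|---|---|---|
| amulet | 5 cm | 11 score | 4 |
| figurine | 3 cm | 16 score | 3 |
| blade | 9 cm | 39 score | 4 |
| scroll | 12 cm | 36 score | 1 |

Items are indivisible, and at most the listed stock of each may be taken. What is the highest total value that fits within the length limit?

Top feasible selections:
- 2×figurine + 3×blade: length 33, value 149
- 1×amulet + 3×figurine + 2×blade: length 32, value 137
- 1×figurine + 3×blade: length 30, value 133
- 1×figurine + 2×blade + 1×scroll: length 33, value 130
Best: 149 score.

149 score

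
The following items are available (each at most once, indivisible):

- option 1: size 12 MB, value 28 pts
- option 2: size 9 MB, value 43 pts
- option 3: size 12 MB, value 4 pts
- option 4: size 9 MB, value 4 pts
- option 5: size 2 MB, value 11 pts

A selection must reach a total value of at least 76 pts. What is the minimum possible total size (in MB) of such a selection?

Subsets with value ≥ 76, sorted by total size:
- option 1+option 2+option 5: size 23, value 82
- option 1+option 2+option 4+option 5: size 32, value 86
- option 1+option 2+option 3+option 5: size 35, value 86
Minimum size: 23 MB.

23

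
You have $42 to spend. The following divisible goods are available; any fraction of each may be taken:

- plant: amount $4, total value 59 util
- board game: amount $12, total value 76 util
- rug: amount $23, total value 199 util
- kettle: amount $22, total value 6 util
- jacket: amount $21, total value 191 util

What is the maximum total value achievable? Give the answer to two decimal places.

Take in order of value per unit:
- plant (59/4 per unit): all 4 → value 59, running total 59.00
- jacket (191/21 per unit): all 21 → value 191, running total 250.00
- rug (199/23 per unit): 17 of 23 → value 17×199/23 = 147.0870, running total 397.09
Total 397.09.

397.09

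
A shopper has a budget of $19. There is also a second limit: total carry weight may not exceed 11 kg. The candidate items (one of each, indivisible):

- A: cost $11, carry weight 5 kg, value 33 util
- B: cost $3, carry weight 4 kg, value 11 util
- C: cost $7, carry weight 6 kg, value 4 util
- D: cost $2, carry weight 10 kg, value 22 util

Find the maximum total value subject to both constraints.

Feasible sets respecting both limits:
- A+B: cost 14, carry weight 9, value 44
- A+C: cost 18, carry weight 11, value 37
- A: cost 11, carry weight 5, value 33
- D: cost 2, carry weight 10, value 22
Best: 44 util.

44 util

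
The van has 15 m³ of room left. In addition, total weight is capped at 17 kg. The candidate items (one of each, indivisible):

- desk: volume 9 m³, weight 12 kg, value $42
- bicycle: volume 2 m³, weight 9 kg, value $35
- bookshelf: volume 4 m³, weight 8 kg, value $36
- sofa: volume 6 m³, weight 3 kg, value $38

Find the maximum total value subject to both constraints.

Feasible sets respecting both limits:
- desk+sofa: volume 15, weight 15, value 80
- bookshelf+sofa: volume 10, weight 11, value 74
- bicycle+sofa: volume 8, weight 12, value 73
Best: $80.

$80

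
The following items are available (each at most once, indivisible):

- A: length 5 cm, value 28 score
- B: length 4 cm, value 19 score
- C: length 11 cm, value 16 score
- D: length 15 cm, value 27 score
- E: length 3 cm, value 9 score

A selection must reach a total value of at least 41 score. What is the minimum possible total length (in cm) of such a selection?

9

Subsets with value ≥ 41, sorted by total length:
- A+B: length 9, value 47
- A+B+E: length 12, value 56
Minimum length: 9 cm.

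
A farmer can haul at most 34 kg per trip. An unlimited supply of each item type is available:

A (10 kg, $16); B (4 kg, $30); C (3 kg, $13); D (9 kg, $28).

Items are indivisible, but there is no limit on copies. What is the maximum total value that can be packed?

Best value-per-unit is B at 30/4, and filling with it alone uses weight 8×4=32. No mix of the others beats 8×30 = 240.

$240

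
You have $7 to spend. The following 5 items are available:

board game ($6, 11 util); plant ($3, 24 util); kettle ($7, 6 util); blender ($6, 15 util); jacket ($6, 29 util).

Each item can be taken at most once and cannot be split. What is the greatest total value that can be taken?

29 util

This is a 0/1 knapsack; check combinations near the capacity.
- jacket: cost 6, value 29
- plant: cost 3, value 24
- blender: cost 6, value 15
- board game: cost 6, value 11
- kettle: cost 7, value 6
Best: 29 util.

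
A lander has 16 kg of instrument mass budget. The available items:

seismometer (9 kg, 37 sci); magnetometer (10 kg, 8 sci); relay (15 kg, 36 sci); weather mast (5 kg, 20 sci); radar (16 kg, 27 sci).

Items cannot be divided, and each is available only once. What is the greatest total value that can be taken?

57 sci

This is a 0/1 knapsack; check combinations near the capacity.
- seismometer+weather mast: mass 9+5=14, value 37+20=57
- seismometer: mass 9, value 37
- relay: mass 15, value 36
- magnetometer+weather mast: mass 10+5=15, value 8+20=28
Best: 57 sci.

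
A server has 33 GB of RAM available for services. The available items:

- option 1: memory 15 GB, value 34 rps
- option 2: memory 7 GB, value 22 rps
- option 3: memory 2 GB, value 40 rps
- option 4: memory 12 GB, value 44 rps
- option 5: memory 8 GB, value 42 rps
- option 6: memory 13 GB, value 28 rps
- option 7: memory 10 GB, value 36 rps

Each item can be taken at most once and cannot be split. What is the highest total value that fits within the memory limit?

Check high-value combinations within 33 GB:
- option 3+option 4+option 5+option 7: memory 2+12+8+10=32, value 40+44+42+36=162
- option 2+option 3+option 4+option 5: memory 7+2+12+8=29, value 22+40+44+42=148
- option 3+option 5+option 6+option 7: memory 2+8+13+10=33, value 40+42+28+36=146
Best: 162 rps.

162 rps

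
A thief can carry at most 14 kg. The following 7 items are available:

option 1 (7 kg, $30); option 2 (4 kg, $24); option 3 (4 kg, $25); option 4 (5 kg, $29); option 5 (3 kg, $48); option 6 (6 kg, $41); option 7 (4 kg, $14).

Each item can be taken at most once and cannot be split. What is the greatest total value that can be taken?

$118

This is a 0/1 knapsack; check combinations near the capacity.
- option 4+option 5+option 6: weight 5+3+6=14, value 29+48+41=118
- option 3+option 5+option 6: weight 4+3+6=13, value 25+48+41=114
- option 2+option 5+option 6: weight 4+3+6=13, value 24+48+41=113
Best: $118.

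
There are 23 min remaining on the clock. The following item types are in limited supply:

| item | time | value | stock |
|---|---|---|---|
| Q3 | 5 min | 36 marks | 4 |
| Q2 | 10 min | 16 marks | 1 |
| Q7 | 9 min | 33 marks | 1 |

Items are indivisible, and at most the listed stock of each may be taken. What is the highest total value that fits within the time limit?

Best selections within time 23 and stock limits:
- 4×Q3: time 20, value 144
- 3×Q3: time 15, value 108
Best: 144 marks.

144 marks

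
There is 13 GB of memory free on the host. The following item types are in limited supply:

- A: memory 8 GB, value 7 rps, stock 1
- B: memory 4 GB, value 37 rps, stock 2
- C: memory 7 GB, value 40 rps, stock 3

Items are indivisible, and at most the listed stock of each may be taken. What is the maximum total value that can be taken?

77 rps

Best selections within memory 13 and stock limits:
- 1×B + 1×C: memory 11, value 77
- 2×B: memory 8, value 74
- 1×A + 1×B: memory 12, value 44
- 1×C: memory 7, value 40
Best: 77 rps.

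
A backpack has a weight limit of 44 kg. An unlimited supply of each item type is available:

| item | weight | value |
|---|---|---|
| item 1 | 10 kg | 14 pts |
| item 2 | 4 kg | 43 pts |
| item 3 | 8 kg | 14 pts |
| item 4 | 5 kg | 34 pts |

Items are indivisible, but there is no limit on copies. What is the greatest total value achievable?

473 pts

Best value-per-unit is item 2 at 43/4, and filling with it alone uses weight 11×4=44. No mix of the others beats 11×43 = 473.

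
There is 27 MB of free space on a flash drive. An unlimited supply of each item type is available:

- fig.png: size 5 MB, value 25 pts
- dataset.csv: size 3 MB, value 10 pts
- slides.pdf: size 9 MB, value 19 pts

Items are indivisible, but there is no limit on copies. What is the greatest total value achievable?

Best value-per-unit is fig.png at 25/5, and filling with it alone uses size 5×5=25. No mix of the others beats 5×25 = 125.

125 pts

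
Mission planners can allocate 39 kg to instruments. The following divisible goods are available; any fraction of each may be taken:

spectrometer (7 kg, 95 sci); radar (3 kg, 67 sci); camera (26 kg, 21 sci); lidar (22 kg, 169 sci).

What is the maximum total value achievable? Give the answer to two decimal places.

Take in order of value per unit:
- radar (67/3 per unit): all 3 → value 67, running total 67.00
- spectrometer (95/7 per unit): all 7 → value 95, running total 162.00
- lidar (169/22 per unit): all 22 → value 169, running total 331.00
- camera (21/26 per unit): 7 of 26 → value 7×21/26 = 5.6538, running total 336.65
Total 336.65.

336.65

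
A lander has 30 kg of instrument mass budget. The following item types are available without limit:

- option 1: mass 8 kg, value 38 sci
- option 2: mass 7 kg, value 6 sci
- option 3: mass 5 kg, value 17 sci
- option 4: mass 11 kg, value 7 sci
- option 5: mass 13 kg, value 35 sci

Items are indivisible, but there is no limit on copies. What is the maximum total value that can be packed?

131 sci

Best value-per-unit is option 1 at 38/8; filling with it alone gives 3×38 = 114.
Optimal mix: 3×option 1 + 1×option 3 → mass 29, value 131.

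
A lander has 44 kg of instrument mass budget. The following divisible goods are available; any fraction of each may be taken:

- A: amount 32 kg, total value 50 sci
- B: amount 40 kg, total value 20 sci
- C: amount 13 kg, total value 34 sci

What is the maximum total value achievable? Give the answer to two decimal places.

82.44

Take in order of value per unit:
- C (34/13 per unit): all 13 → value 34, running total 34.00
- A (50/32 per unit): 31 of 32 → value 31×50/32 = 48.4375, running total 82.44
Total 82.44.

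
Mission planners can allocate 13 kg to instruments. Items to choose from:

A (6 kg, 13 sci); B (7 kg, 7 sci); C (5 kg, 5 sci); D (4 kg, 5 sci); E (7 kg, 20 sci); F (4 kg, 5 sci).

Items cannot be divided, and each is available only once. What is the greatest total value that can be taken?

Check high-value combinations within 13 kg:
- A+E: mass 6+7=13, value 13+20=33
- D+E: mass 4+7=11, value 5+20=25
- E+F: mass 7+4=11, value 20+5=25
- C+E: mass 5+7=12, value 5+20=25
Best: 33 sci.

33 sci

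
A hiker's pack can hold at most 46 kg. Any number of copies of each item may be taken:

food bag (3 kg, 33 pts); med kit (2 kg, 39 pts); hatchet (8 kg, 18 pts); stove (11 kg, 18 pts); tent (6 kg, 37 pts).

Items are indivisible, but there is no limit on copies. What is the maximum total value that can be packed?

Best value-per-unit is med kit at 39/2, and filling with it alone uses weight 23×2=46. No mix of the others beats 23×39 = 897.

897 pts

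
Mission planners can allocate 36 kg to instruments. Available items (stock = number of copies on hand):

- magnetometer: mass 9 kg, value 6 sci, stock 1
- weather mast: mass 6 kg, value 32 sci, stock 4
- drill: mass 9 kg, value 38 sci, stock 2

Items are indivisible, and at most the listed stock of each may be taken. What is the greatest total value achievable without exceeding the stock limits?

Best selections within mass 36 and stock limits:
- 3×weather mast + 2×drill: mass 36, value 172
- 4×weather mast + 1×drill: mass 33, value 166
- 2×weather mast + 2×drill: mass 30, value 140
Best: 172 sci.

172 sci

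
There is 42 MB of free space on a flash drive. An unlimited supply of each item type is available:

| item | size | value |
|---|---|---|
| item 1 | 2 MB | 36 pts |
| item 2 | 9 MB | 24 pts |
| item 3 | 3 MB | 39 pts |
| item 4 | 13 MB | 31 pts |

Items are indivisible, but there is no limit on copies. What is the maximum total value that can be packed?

756 pts

Best value-per-unit is item 1 at 36/2, and filling with it alone uses size 21×2=42. No mix of the others beats 21×36 = 756.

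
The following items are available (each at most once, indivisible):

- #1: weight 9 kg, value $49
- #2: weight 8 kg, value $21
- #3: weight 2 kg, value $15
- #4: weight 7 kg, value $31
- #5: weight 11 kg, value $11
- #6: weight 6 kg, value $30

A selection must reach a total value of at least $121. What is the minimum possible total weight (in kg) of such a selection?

24

Subsets with value ≥ 121, sorted by total weight:
- #1+#3+#4+#6: weight 24, value 125
- #1+#2+#4+#6: weight 30, value 131
Minimum weight: 24 kg.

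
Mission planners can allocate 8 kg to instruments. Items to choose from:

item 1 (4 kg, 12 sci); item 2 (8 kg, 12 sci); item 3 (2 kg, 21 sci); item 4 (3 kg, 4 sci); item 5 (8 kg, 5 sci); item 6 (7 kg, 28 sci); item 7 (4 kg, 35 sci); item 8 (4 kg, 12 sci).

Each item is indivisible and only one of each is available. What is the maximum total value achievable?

56 sci

Check high-value combinations within 8 kg:
- item 3+item 7: mass 2+4=6, value 21+35=56
- item 1+item 7: mass 4+4=8, value 12+35=47
- item 7+item 8: mass 4+4=8, value 35+12=47
- item 4+item 7: mass 3+4=7, value 4+35=39
Best: 56 sci.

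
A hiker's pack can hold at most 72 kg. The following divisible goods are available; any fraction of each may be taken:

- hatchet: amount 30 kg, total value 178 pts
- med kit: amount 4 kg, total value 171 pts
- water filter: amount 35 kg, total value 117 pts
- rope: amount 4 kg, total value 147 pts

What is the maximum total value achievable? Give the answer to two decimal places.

609.66

Take in order of value per unit:
- med kit (171/4 per unit): all 4 → value 171, running total 171.00
- rope (147/4 per unit): all 4 → value 147, running total 318.00
- hatchet (178/30 per unit): all 30 → value 178, running total 496.00
- water filter (117/35 per unit): 34 of 35 → value 34×117/35 = 113.6571, running total 609.66
Total 609.66.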